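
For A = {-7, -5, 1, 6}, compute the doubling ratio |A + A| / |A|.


|A| = 4.
Compute A + A by enumerating all 16 pairs.
A + A = {-14, -12, -10, -6, -4, -1, 1, 2, 7, 12}, so |A + A| = 10.
K = |A + A| / |A| = 10/4 = 5/2 ≈ 2.5000.
Reference: AP of size 4 gives K = 7/4 ≈ 1.7500; a fully generic set of size 4 gives K ≈ 2.5000.

|A| = 4, |A + A| = 10, K = 10/4 = 5/2.


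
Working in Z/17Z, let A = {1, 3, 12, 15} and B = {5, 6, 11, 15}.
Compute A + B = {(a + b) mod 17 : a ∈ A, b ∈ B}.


Work in Z/17Z: reduce every sum a + b modulo 17.
Enumerate all 16 pairs:
a = 1: 1+5=6, 1+6=7, 1+11=12, 1+15=16
a = 3: 3+5=8, 3+6=9, 3+11=14, 3+15=1
a = 12: 12+5=0, 12+6=1, 12+11=6, 12+15=10
a = 15: 15+5=3, 15+6=4, 15+11=9, 15+15=13
Distinct residues collected: {0, 1, 3, 4, 6, 7, 8, 9, 10, 12, 13, 14, 16}
|A + B| = 13 (out of 17 total residues).

A + B = {0, 1, 3, 4, 6, 7, 8, 9, 10, 12, 13, 14, 16}


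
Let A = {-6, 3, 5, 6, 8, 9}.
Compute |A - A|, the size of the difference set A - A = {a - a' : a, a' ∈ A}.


A - A = {a - a' : a, a' ∈ A}; |A| = 6.
Bounds: 2|A|-1 ≤ |A - A| ≤ |A|² - |A| + 1, i.e. 11 ≤ |A - A| ≤ 31.
Note: 0 ∈ A - A always (from a - a). The set is symmetric: if d ∈ A - A then -d ∈ A - A.
Enumerate nonzero differences d = a - a' with a > a' (then include -d):
Positive differences: {1, 2, 3, 4, 5, 6, 9, 11, 12, 14, 15}
Full difference set: {0} ∪ (positive diffs) ∪ (negative diffs).
|A - A| = 1 + 2·11 = 23 (matches direct enumeration: 23).

|A - A| = 23


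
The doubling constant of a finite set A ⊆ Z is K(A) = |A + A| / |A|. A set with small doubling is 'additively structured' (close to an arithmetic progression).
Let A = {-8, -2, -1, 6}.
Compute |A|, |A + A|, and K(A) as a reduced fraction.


|A| = 4.
Compute A + A by enumerating all 16 pairs.
A + A = {-16, -10, -9, -4, -3, -2, 4, 5, 12}, so |A + A| = 9.
K = |A + A| / |A| = 9/4 (already in lowest terms) ≈ 2.2500.
Reference: AP of size 4 gives K = 7/4 ≈ 1.7500; a fully generic set of size 4 gives K ≈ 2.5000.

|A| = 4, |A + A| = 9, K = 9/4.


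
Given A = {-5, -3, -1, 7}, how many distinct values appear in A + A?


A + A = {a + a' : a, a' ∈ A}; |A| = 4.
General bounds: 2|A| - 1 ≤ |A + A| ≤ |A|(|A|+1)/2, i.e. 7 ≤ |A + A| ≤ 10.
Lower bound 2|A|-1 is attained iff A is an arithmetic progression.
Enumerate sums a + a' for a ≤ a' (symmetric, so this suffices):
a = -5: -5+-5=-10, -5+-3=-8, -5+-1=-6, -5+7=2
a = -3: -3+-3=-6, -3+-1=-4, -3+7=4
a = -1: -1+-1=-2, -1+7=6
a = 7: 7+7=14
Distinct sums: {-10, -8, -6, -4, -2, 2, 4, 6, 14}
|A + A| = 9

|A + A| = 9


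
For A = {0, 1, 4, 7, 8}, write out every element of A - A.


A - A = {a - a' : a, a' ∈ A}.
Compute a - a' for each ordered pair (a, a'):
a = 0: 0-0=0, 0-1=-1, 0-4=-4, 0-7=-7, 0-8=-8
a = 1: 1-0=1, 1-1=0, 1-4=-3, 1-7=-6, 1-8=-7
a = 4: 4-0=4, 4-1=3, 4-4=0, 4-7=-3, 4-8=-4
a = 7: 7-0=7, 7-1=6, 7-4=3, 7-7=0, 7-8=-1
a = 8: 8-0=8, 8-1=7, 8-4=4, 8-7=1, 8-8=0
Collecting distinct values (and noting 0 appears from a-a):
A - A = {-8, -7, -6, -4, -3, -1, 0, 1, 3, 4, 6, 7, 8}
|A - A| = 13

A - A = {-8, -7, -6, -4, -3, -1, 0, 1, 3, 4, 6, 7, 8}


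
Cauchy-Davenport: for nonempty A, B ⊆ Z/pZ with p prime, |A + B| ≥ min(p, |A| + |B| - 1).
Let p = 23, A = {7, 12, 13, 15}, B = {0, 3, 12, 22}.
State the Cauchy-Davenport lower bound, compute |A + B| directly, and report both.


Cauchy-Davenport: |A + B| ≥ min(p, |A| + |B| - 1) for A, B nonempty in Z/pZ.
|A| = 4, |B| = 4, p = 23.
CD lower bound = min(23, 4 + 4 - 1) = min(23, 7) = 7.
Compute A + B mod 23 directly:
a = 7: 7+0=7, 7+3=10, 7+12=19, 7+22=6
a = 12: 12+0=12, 12+3=15, 12+12=1, 12+22=11
a = 13: 13+0=13, 13+3=16, 13+12=2, 13+22=12
a = 15: 15+0=15, 15+3=18, 15+12=4, 15+22=14
A + B = {1, 2, 4, 6, 7, 10, 11, 12, 13, 14, 15, 16, 18, 19}, so |A + B| = 14.
Verify: 14 ≥ 7? Yes ✓.

CD lower bound = 7, actual |A + B| = 14.


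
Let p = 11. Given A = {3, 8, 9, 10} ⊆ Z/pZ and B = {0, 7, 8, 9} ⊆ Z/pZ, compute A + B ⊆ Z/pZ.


Work in Z/11Z: reduce every sum a + b modulo 11.
Enumerate all 16 pairs:
a = 3: 3+0=3, 3+7=10, 3+8=0, 3+9=1
a = 8: 8+0=8, 8+7=4, 8+8=5, 8+9=6
a = 9: 9+0=9, 9+7=5, 9+8=6, 9+9=7
a = 10: 10+0=10, 10+7=6, 10+8=7, 10+9=8
Distinct residues collected: {0, 1, 3, 4, 5, 6, 7, 8, 9, 10}
|A + B| = 10 (out of 11 total residues).

A + B = {0, 1, 3, 4, 5, 6, 7, 8, 9, 10}


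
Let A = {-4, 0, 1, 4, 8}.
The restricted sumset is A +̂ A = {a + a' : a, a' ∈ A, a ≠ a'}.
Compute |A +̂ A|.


Restricted sumset: A +̂ A = {a + a' : a ∈ A, a' ∈ A, a ≠ a'}.
Equivalently, take A + A and drop any sum 2a that is achievable ONLY as a + a for a ∈ A (i.e. sums representable only with equal summands).
Enumerate pairs (a, a') with a < a' (symmetric, so each unordered pair gives one sum; this covers all a ≠ a'):
  -4 + 0 = -4
  -4 + 1 = -3
  -4 + 4 = 0
  -4 + 8 = 4
  0 + 1 = 1
  0 + 4 = 4
  0 + 8 = 8
  1 + 4 = 5
  1 + 8 = 9
  4 + 8 = 12
Collected distinct sums: {-4, -3, 0, 1, 4, 5, 8, 9, 12}
|A +̂ A| = 9
(Reference bound: |A +̂ A| ≥ 2|A| - 3 for |A| ≥ 2, with |A| = 5 giving ≥ 7.)

|A +̂ A| = 9


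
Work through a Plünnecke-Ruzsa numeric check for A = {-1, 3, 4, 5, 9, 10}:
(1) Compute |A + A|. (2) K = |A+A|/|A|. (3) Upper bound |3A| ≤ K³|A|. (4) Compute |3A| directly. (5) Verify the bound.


|A| = 6.
Step 1: Compute A + A by enumerating all 36 pairs.
A + A = {-2, 2, 3, 4, 6, 7, 8, 9, 10, 12, 13, 14, 15, 18, 19, 20}, so |A + A| = 16.
Step 2: Doubling constant K = |A + A|/|A| = 16/6 = 16/6 ≈ 2.6667.
Step 3: Plünnecke-Ruzsa gives |3A| ≤ K³·|A| = (2.6667)³ · 6 ≈ 113.7778.
Step 4: Compute 3A = A + A + A directly by enumerating all triples (a,b,c) ∈ A³; |3A| = 29.
Step 5: Check 29 ≤ 113.7778? Yes ✓.

K = 16/6, Plünnecke-Ruzsa bound K³|A| ≈ 113.7778, |3A| = 29, inequality holds.


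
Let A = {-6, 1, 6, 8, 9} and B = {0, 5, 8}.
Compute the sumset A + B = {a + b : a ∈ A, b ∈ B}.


A + B = {a + b : a ∈ A, b ∈ B}.
Enumerate all |A|·|B| = 5·3 = 15 pairs (a, b) and collect distinct sums.
a = -6: -6+0=-6, -6+5=-1, -6+8=2
a = 1: 1+0=1, 1+5=6, 1+8=9
a = 6: 6+0=6, 6+5=11, 6+8=14
a = 8: 8+0=8, 8+5=13, 8+8=16
a = 9: 9+0=9, 9+5=14, 9+8=17
Collecting distinct sums: A + B = {-6, -1, 1, 2, 6, 8, 9, 11, 13, 14, 16, 17}
|A + B| = 12

A + B = {-6, -1, 1, 2, 6, 8, 9, 11, 13, 14, 16, 17}


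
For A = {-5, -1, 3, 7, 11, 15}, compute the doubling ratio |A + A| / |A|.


|A| = 6.
Compute A + A by enumerating all 36 pairs.
A + A = {-10, -6, -2, 2, 6, 10, 14, 18, 22, 26, 30}, so |A + A| = 11.
K = |A + A| / |A| = 11/6 (already in lowest terms) ≈ 1.8333.
Reference: AP of size 6 gives K = 11/6 ≈ 1.8333; a fully generic set of size 6 gives K ≈ 3.5000.

|A| = 6, |A + A| = 11, K = 11/6.


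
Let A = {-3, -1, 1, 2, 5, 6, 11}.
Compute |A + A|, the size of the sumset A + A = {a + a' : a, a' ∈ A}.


A + A = {a + a' : a, a' ∈ A}; |A| = 7.
General bounds: 2|A| - 1 ≤ |A + A| ≤ |A|(|A|+1)/2, i.e. 13 ≤ |A + A| ≤ 28.
Lower bound 2|A|-1 is attained iff A is an arithmetic progression.
Enumerate sums a + a' for a ≤ a' (symmetric, so this suffices):
a = -3: -3+-3=-6, -3+-1=-4, -3+1=-2, -3+2=-1, -3+5=2, -3+6=3, -3+11=8
a = -1: -1+-1=-2, -1+1=0, -1+2=1, -1+5=4, -1+6=5, -1+11=10
a = 1: 1+1=2, 1+2=3, 1+5=6, 1+6=7, 1+11=12
a = 2: 2+2=4, 2+5=7, 2+6=8, 2+11=13
a = 5: 5+5=10, 5+6=11, 5+11=16
a = 6: 6+6=12, 6+11=17
a = 11: 11+11=22
Distinct sums: {-6, -4, -2, -1, 0, 1, 2, 3, 4, 5, 6, 7, 8, 10, 11, 12, 13, 16, 17, 22}
|A + A| = 20

|A + A| = 20


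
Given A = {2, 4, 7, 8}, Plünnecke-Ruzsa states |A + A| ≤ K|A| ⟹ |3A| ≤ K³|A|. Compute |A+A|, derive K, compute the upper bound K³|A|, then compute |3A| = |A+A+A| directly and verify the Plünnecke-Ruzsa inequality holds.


|A| = 4.
Step 1: Compute A + A by enumerating all 16 pairs.
A + A = {4, 6, 8, 9, 10, 11, 12, 14, 15, 16}, so |A + A| = 10.
Step 2: Doubling constant K = |A + A|/|A| = 10/4 = 10/4 ≈ 2.5000.
Step 3: Plünnecke-Ruzsa gives |3A| ≤ K³·|A| = (2.5000)³ · 4 ≈ 62.5000.
Step 4: Compute 3A = A + A + A directly by enumerating all triples (a,b,c) ∈ A³; |3A| = 17.
Step 5: Check 17 ≤ 62.5000? Yes ✓.

K = 10/4, Plünnecke-Ruzsa bound K³|A| ≈ 62.5000, |3A| = 17, inequality holds.


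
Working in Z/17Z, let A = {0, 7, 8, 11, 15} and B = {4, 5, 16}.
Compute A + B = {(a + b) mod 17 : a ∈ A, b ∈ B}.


Work in Z/17Z: reduce every sum a + b modulo 17.
Enumerate all 15 pairs:
a = 0: 0+4=4, 0+5=5, 0+16=16
a = 7: 7+4=11, 7+5=12, 7+16=6
a = 8: 8+4=12, 8+5=13, 8+16=7
a = 11: 11+4=15, 11+5=16, 11+16=10
a = 15: 15+4=2, 15+5=3, 15+16=14
Distinct residues collected: {2, 3, 4, 5, 6, 7, 10, 11, 12, 13, 14, 15, 16}
|A + B| = 13 (out of 17 total residues).

A + B = {2, 3, 4, 5, 6, 7, 10, 11, 12, 13, 14, 15, 16}


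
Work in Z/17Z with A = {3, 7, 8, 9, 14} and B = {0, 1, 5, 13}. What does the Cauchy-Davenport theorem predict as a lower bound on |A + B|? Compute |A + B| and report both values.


Cauchy-Davenport: |A + B| ≥ min(p, |A| + |B| - 1) for A, B nonempty in Z/pZ.
|A| = 5, |B| = 4, p = 17.
CD lower bound = min(17, 5 + 4 - 1) = min(17, 8) = 8.
Compute A + B mod 17 directly:
a = 3: 3+0=3, 3+1=4, 3+5=8, 3+13=16
a = 7: 7+0=7, 7+1=8, 7+5=12, 7+13=3
a = 8: 8+0=8, 8+1=9, 8+5=13, 8+13=4
a = 9: 9+0=9, 9+1=10, 9+5=14, 9+13=5
a = 14: 14+0=14, 14+1=15, 14+5=2, 14+13=10
A + B = {2, 3, 4, 5, 7, 8, 9, 10, 12, 13, 14, 15, 16}, so |A + B| = 13.
Verify: 13 ≥ 8? Yes ✓.

CD lower bound = 8, actual |A + B| = 13.


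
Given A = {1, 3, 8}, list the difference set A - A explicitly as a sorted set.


A - A = {a - a' : a, a' ∈ A}.
Compute a - a' for each ordered pair (a, a'):
a = 1: 1-1=0, 1-3=-2, 1-8=-7
a = 3: 3-1=2, 3-3=0, 3-8=-5
a = 8: 8-1=7, 8-3=5, 8-8=0
Collecting distinct values (and noting 0 appears from a-a):
A - A = {-7, -5, -2, 0, 2, 5, 7}
|A - A| = 7

A - A = {-7, -5, -2, 0, 2, 5, 7}


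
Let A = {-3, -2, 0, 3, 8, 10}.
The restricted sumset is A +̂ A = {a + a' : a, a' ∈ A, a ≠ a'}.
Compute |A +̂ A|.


Restricted sumset: A +̂ A = {a + a' : a ∈ A, a' ∈ A, a ≠ a'}.
Equivalently, take A + A and drop any sum 2a that is achievable ONLY as a + a for a ∈ A (i.e. sums representable only with equal summands).
Enumerate pairs (a, a') with a < a' (symmetric, so each unordered pair gives one sum; this covers all a ≠ a'):
  -3 + -2 = -5
  -3 + 0 = -3
  -3 + 3 = 0
  -3 + 8 = 5
  -3 + 10 = 7
  -2 + 0 = -2
  -2 + 3 = 1
  -2 + 8 = 6
  -2 + 10 = 8
  0 + 3 = 3
  0 + 8 = 8
  0 + 10 = 10
  3 + 8 = 11
  3 + 10 = 13
  8 + 10 = 18
Collected distinct sums: {-5, -3, -2, 0, 1, 3, 5, 6, 7, 8, 10, 11, 13, 18}
|A +̂ A| = 14
(Reference bound: |A +̂ A| ≥ 2|A| - 3 for |A| ≥ 2, with |A| = 6 giving ≥ 9.)

|A +̂ A| = 14


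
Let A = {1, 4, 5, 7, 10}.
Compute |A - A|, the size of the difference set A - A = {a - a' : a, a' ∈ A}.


A - A = {a - a' : a, a' ∈ A}; |A| = 5.
Bounds: 2|A|-1 ≤ |A - A| ≤ |A|² - |A| + 1, i.e. 9 ≤ |A - A| ≤ 21.
Note: 0 ∈ A - A always (from a - a). The set is symmetric: if d ∈ A - A then -d ∈ A - A.
Enumerate nonzero differences d = a - a' with a > a' (then include -d):
Positive differences: {1, 2, 3, 4, 5, 6, 9}
Full difference set: {0} ∪ (positive diffs) ∪ (negative diffs).
|A - A| = 1 + 2·7 = 15 (matches direct enumeration: 15).

|A - A| = 15


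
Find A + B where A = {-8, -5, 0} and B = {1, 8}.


A + B = {a + b : a ∈ A, b ∈ B}.
Enumerate all |A|·|B| = 3·2 = 6 pairs (a, b) and collect distinct sums.
a = -8: -8+1=-7, -8+8=0
a = -5: -5+1=-4, -5+8=3
a = 0: 0+1=1, 0+8=8
Collecting distinct sums: A + B = {-7, -4, 0, 1, 3, 8}
|A + B| = 6

A + B = {-7, -4, 0, 1, 3, 8}


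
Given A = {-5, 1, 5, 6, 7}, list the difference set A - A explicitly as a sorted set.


A - A = {a - a' : a, a' ∈ A}.
Compute a - a' for each ordered pair (a, a'):
a = -5: -5--5=0, -5-1=-6, -5-5=-10, -5-6=-11, -5-7=-12
a = 1: 1--5=6, 1-1=0, 1-5=-4, 1-6=-5, 1-7=-6
a = 5: 5--5=10, 5-1=4, 5-5=0, 5-6=-1, 5-7=-2
a = 6: 6--5=11, 6-1=5, 6-5=1, 6-6=0, 6-7=-1
a = 7: 7--5=12, 7-1=6, 7-5=2, 7-6=1, 7-7=0
Collecting distinct values (and noting 0 appears from a-a):
A - A = {-12, -11, -10, -6, -5, -4, -2, -1, 0, 1, 2, 4, 5, 6, 10, 11, 12}
|A - A| = 17

A - A = {-12, -11, -10, -6, -5, -4, -2, -1, 0, 1, 2, 4, 5, 6, 10, 11, 12}


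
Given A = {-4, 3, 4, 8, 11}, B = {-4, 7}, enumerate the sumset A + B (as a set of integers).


A + B = {a + b : a ∈ A, b ∈ B}.
Enumerate all |A|·|B| = 5·2 = 10 pairs (a, b) and collect distinct sums.
a = -4: -4+-4=-8, -4+7=3
a = 3: 3+-4=-1, 3+7=10
a = 4: 4+-4=0, 4+7=11
a = 8: 8+-4=4, 8+7=15
a = 11: 11+-4=7, 11+7=18
Collecting distinct sums: A + B = {-8, -1, 0, 3, 4, 7, 10, 11, 15, 18}
|A + B| = 10

A + B = {-8, -1, 0, 3, 4, 7, 10, 11, 15, 18}


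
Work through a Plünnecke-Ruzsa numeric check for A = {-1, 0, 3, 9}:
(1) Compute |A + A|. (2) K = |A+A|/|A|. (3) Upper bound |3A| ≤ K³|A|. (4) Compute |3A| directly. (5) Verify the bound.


|A| = 4.
Step 1: Compute A + A by enumerating all 16 pairs.
A + A = {-2, -1, 0, 2, 3, 6, 8, 9, 12, 18}, so |A + A| = 10.
Step 2: Doubling constant K = |A + A|/|A| = 10/4 = 10/4 ≈ 2.5000.
Step 3: Plünnecke-Ruzsa gives |3A| ≤ K³·|A| = (2.5000)³ · 4 ≈ 62.5000.
Step 4: Compute 3A = A + A + A directly by enumerating all triples (a,b,c) ∈ A³; |3A| = 19.
Step 5: Check 19 ≤ 62.5000? Yes ✓.

K = 10/4, Plünnecke-Ruzsa bound K³|A| ≈ 62.5000, |3A| = 19, inequality holds.


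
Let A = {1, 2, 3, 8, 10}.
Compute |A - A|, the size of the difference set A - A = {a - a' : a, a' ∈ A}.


A - A = {a - a' : a, a' ∈ A}; |A| = 5.
Bounds: 2|A|-1 ≤ |A - A| ≤ |A|² - |A| + 1, i.e. 9 ≤ |A - A| ≤ 21.
Note: 0 ∈ A - A always (from a - a). The set is symmetric: if d ∈ A - A then -d ∈ A - A.
Enumerate nonzero differences d = a - a' with a > a' (then include -d):
Positive differences: {1, 2, 5, 6, 7, 8, 9}
Full difference set: {0} ∪ (positive diffs) ∪ (negative diffs).
|A - A| = 1 + 2·7 = 15 (matches direct enumeration: 15).

|A - A| = 15


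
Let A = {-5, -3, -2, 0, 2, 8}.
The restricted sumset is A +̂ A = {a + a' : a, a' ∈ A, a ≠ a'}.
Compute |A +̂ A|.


Restricted sumset: A +̂ A = {a + a' : a ∈ A, a' ∈ A, a ≠ a'}.
Equivalently, take A + A and drop any sum 2a that is achievable ONLY as a + a for a ∈ A (i.e. sums representable only with equal summands).
Enumerate pairs (a, a') with a < a' (symmetric, so each unordered pair gives one sum; this covers all a ≠ a'):
  -5 + -3 = -8
  -5 + -2 = -7
  -5 + 0 = -5
  -5 + 2 = -3
  -5 + 8 = 3
  -3 + -2 = -5
  -3 + 0 = -3
  -3 + 2 = -1
  -3 + 8 = 5
  -2 + 0 = -2
  -2 + 2 = 0
  -2 + 8 = 6
  0 + 2 = 2
  0 + 8 = 8
  2 + 8 = 10
Collected distinct sums: {-8, -7, -5, -3, -2, -1, 0, 2, 3, 5, 6, 8, 10}
|A +̂ A| = 13
(Reference bound: |A +̂ A| ≥ 2|A| - 3 for |A| ≥ 2, with |A| = 6 giving ≥ 9.)

|A +̂ A| = 13


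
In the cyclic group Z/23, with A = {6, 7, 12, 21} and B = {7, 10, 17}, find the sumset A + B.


Work in Z/23Z: reduce every sum a + b modulo 23.
Enumerate all 12 pairs:
a = 6: 6+7=13, 6+10=16, 6+17=0
a = 7: 7+7=14, 7+10=17, 7+17=1
a = 12: 12+7=19, 12+10=22, 12+17=6
a = 21: 21+7=5, 21+10=8, 21+17=15
Distinct residues collected: {0, 1, 5, 6, 8, 13, 14, 15, 16, 17, 19, 22}
|A + B| = 12 (out of 23 total residues).

A + B = {0, 1, 5, 6, 8, 13, 14, 15, 16, 17, 19, 22}


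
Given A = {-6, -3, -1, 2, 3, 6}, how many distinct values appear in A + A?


A + A = {a + a' : a, a' ∈ A}; |A| = 6.
General bounds: 2|A| - 1 ≤ |A + A| ≤ |A|(|A|+1)/2, i.e. 11 ≤ |A + A| ≤ 21.
Lower bound 2|A|-1 is attained iff A is an arithmetic progression.
Enumerate sums a + a' for a ≤ a' (symmetric, so this suffices):
a = -6: -6+-6=-12, -6+-3=-9, -6+-1=-7, -6+2=-4, -6+3=-3, -6+6=0
a = -3: -3+-3=-6, -3+-1=-4, -3+2=-1, -3+3=0, -3+6=3
a = -1: -1+-1=-2, -1+2=1, -1+3=2, -1+6=5
a = 2: 2+2=4, 2+3=5, 2+6=8
a = 3: 3+3=6, 3+6=9
a = 6: 6+6=12
Distinct sums: {-12, -9, -7, -6, -4, -3, -2, -1, 0, 1, 2, 3, 4, 5, 6, 8, 9, 12}
|A + A| = 18

|A + A| = 18


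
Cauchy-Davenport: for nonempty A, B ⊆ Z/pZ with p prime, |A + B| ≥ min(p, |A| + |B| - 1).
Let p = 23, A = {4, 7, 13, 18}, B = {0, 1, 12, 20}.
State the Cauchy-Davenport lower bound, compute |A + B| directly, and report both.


Cauchy-Davenport: |A + B| ≥ min(p, |A| + |B| - 1) for A, B nonempty in Z/pZ.
|A| = 4, |B| = 4, p = 23.
CD lower bound = min(23, 4 + 4 - 1) = min(23, 7) = 7.
Compute A + B mod 23 directly:
a = 4: 4+0=4, 4+1=5, 4+12=16, 4+20=1
a = 7: 7+0=7, 7+1=8, 7+12=19, 7+20=4
a = 13: 13+0=13, 13+1=14, 13+12=2, 13+20=10
a = 18: 18+0=18, 18+1=19, 18+12=7, 18+20=15
A + B = {1, 2, 4, 5, 7, 8, 10, 13, 14, 15, 16, 18, 19}, so |A + B| = 13.
Verify: 13 ≥ 7? Yes ✓.

CD lower bound = 7, actual |A + B| = 13.


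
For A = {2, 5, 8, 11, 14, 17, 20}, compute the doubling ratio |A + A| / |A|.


|A| = 7.
Compute A + A by enumerating all 49 pairs.
A + A = {4, 7, 10, 13, 16, 19, 22, 25, 28, 31, 34, 37, 40}, so |A + A| = 13.
K = |A + A| / |A| = 13/7 (already in lowest terms) ≈ 1.8571.
Reference: AP of size 7 gives K = 13/7 ≈ 1.8571; a fully generic set of size 7 gives K ≈ 4.0000.

|A| = 7, |A + A| = 13, K = 13/7.


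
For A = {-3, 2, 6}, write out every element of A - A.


A - A = {a - a' : a, a' ∈ A}.
Compute a - a' for each ordered pair (a, a'):
a = -3: -3--3=0, -3-2=-5, -3-6=-9
a = 2: 2--3=5, 2-2=0, 2-6=-4
a = 6: 6--3=9, 6-2=4, 6-6=0
Collecting distinct values (and noting 0 appears from a-a):
A - A = {-9, -5, -4, 0, 4, 5, 9}
|A - A| = 7

A - A = {-9, -5, -4, 0, 4, 5, 9}


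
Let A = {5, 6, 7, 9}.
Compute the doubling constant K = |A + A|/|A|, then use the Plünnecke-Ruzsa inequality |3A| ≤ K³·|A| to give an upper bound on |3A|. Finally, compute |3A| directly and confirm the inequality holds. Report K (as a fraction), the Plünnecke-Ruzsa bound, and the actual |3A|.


|A| = 4.
Step 1: Compute A + A by enumerating all 16 pairs.
A + A = {10, 11, 12, 13, 14, 15, 16, 18}, so |A + A| = 8.
Step 2: Doubling constant K = |A + A|/|A| = 8/4 = 8/4 ≈ 2.0000.
Step 3: Plünnecke-Ruzsa gives |3A| ≤ K³·|A| = (2.0000)³ · 4 ≈ 32.0000.
Step 4: Compute 3A = A + A + A directly by enumerating all triples (a,b,c) ∈ A³; |3A| = 12.
Step 5: Check 12 ≤ 32.0000? Yes ✓.

K = 8/4, Plünnecke-Ruzsa bound K³|A| ≈ 32.0000, |3A| = 12, inequality holds.


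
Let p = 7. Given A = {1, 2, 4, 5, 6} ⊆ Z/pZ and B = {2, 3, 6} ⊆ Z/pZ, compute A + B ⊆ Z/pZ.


Work in Z/7Z: reduce every sum a + b modulo 7.
Enumerate all 15 pairs:
a = 1: 1+2=3, 1+3=4, 1+6=0
a = 2: 2+2=4, 2+3=5, 2+6=1
a = 4: 4+2=6, 4+3=0, 4+6=3
a = 5: 5+2=0, 5+3=1, 5+6=4
a = 6: 6+2=1, 6+3=2, 6+6=5
Distinct residues collected: {0, 1, 2, 3, 4, 5, 6}
|A + B| = 7 (out of 7 total residues).

A + B = {0, 1, 2, 3, 4, 5, 6}


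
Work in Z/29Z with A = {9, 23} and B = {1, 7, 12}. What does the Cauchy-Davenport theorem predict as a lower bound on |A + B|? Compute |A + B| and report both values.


Cauchy-Davenport: |A + B| ≥ min(p, |A| + |B| - 1) for A, B nonempty in Z/pZ.
|A| = 2, |B| = 3, p = 29.
CD lower bound = min(29, 2 + 3 - 1) = min(29, 4) = 4.
Compute A + B mod 29 directly:
a = 9: 9+1=10, 9+7=16, 9+12=21
a = 23: 23+1=24, 23+7=1, 23+12=6
A + B = {1, 6, 10, 16, 21, 24}, so |A + B| = 6.
Verify: 6 ≥ 4? Yes ✓.

CD lower bound = 4, actual |A + B| = 6.


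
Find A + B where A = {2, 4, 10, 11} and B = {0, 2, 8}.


A + B = {a + b : a ∈ A, b ∈ B}.
Enumerate all |A|·|B| = 4·3 = 12 pairs (a, b) and collect distinct sums.
a = 2: 2+0=2, 2+2=4, 2+8=10
a = 4: 4+0=4, 4+2=6, 4+8=12
a = 10: 10+0=10, 10+2=12, 10+8=18
a = 11: 11+0=11, 11+2=13, 11+8=19
Collecting distinct sums: A + B = {2, 4, 6, 10, 11, 12, 13, 18, 19}
|A + B| = 9

A + B = {2, 4, 6, 10, 11, 12, 13, 18, 19}


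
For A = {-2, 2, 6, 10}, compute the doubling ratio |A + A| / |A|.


|A| = 4.
Compute A + A by enumerating all 16 pairs.
A + A = {-4, 0, 4, 8, 12, 16, 20}, so |A + A| = 7.
K = |A + A| / |A| = 7/4 (already in lowest terms) ≈ 1.7500.
Reference: AP of size 4 gives K = 7/4 ≈ 1.7500; a fully generic set of size 4 gives K ≈ 2.5000.

|A| = 4, |A + A| = 7, K = 7/4.


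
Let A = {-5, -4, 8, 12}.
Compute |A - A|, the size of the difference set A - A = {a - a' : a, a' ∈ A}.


A - A = {a - a' : a, a' ∈ A}; |A| = 4.
Bounds: 2|A|-1 ≤ |A - A| ≤ |A|² - |A| + 1, i.e. 7 ≤ |A - A| ≤ 13.
Note: 0 ∈ A - A always (from a - a). The set is symmetric: if d ∈ A - A then -d ∈ A - A.
Enumerate nonzero differences d = a - a' with a > a' (then include -d):
Positive differences: {1, 4, 12, 13, 16, 17}
Full difference set: {0} ∪ (positive diffs) ∪ (negative diffs).
|A - A| = 1 + 2·6 = 13 (matches direct enumeration: 13).

|A - A| = 13


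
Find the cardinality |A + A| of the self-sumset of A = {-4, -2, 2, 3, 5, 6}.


A + A = {a + a' : a, a' ∈ A}; |A| = 6.
General bounds: 2|A| - 1 ≤ |A + A| ≤ |A|(|A|+1)/2, i.e. 11 ≤ |A + A| ≤ 21.
Lower bound 2|A|-1 is attained iff A is an arithmetic progression.
Enumerate sums a + a' for a ≤ a' (symmetric, so this suffices):
a = -4: -4+-4=-8, -4+-2=-6, -4+2=-2, -4+3=-1, -4+5=1, -4+6=2
a = -2: -2+-2=-4, -2+2=0, -2+3=1, -2+5=3, -2+6=4
a = 2: 2+2=4, 2+3=5, 2+5=7, 2+6=8
a = 3: 3+3=6, 3+5=8, 3+6=9
a = 5: 5+5=10, 5+6=11
a = 6: 6+6=12
Distinct sums: {-8, -6, -4, -2, -1, 0, 1, 2, 3, 4, 5, 6, 7, 8, 9, 10, 11, 12}
|A + A| = 18

|A + A| = 18


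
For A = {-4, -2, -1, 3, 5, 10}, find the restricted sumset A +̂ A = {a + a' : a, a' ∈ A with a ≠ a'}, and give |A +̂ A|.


Restricted sumset: A +̂ A = {a + a' : a ∈ A, a' ∈ A, a ≠ a'}.
Equivalently, take A + A and drop any sum 2a that is achievable ONLY as a + a for a ∈ A (i.e. sums representable only with equal summands).
Enumerate pairs (a, a') with a < a' (symmetric, so each unordered pair gives one sum; this covers all a ≠ a'):
  -4 + -2 = -6
  -4 + -1 = -5
  -4 + 3 = -1
  -4 + 5 = 1
  -4 + 10 = 6
  -2 + -1 = -3
  -2 + 3 = 1
  -2 + 5 = 3
  -2 + 10 = 8
  -1 + 3 = 2
  -1 + 5 = 4
  -1 + 10 = 9
  3 + 5 = 8
  3 + 10 = 13
  5 + 10 = 15
Collected distinct sums: {-6, -5, -3, -1, 1, 2, 3, 4, 6, 8, 9, 13, 15}
|A +̂ A| = 13
(Reference bound: |A +̂ A| ≥ 2|A| - 3 for |A| ≥ 2, with |A| = 6 giving ≥ 9.)

|A +̂ A| = 13


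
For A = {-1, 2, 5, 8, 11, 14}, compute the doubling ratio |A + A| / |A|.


|A| = 6.
Compute A + A by enumerating all 36 pairs.
A + A = {-2, 1, 4, 7, 10, 13, 16, 19, 22, 25, 28}, so |A + A| = 11.
K = |A + A| / |A| = 11/6 (already in lowest terms) ≈ 1.8333.
Reference: AP of size 6 gives K = 11/6 ≈ 1.8333; a fully generic set of size 6 gives K ≈ 3.5000.

|A| = 6, |A + A| = 11, K = 11/6.


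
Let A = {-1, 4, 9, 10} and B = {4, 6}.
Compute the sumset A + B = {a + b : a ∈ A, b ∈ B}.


A + B = {a + b : a ∈ A, b ∈ B}.
Enumerate all |A|·|B| = 4·2 = 8 pairs (a, b) and collect distinct sums.
a = -1: -1+4=3, -1+6=5
a = 4: 4+4=8, 4+6=10
a = 9: 9+4=13, 9+6=15
a = 10: 10+4=14, 10+6=16
Collecting distinct sums: A + B = {3, 5, 8, 10, 13, 14, 15, 16}
|A + B| = 8

A + B = {3, 5, 8, 10, 13, 14, 15, 16}


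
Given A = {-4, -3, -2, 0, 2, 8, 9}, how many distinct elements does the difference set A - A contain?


A - A = {a - a' : a, a' ∈ A}; |A| = 7.
Bounds: 2|A|-1 ≤ |A - A| ≤ |A|² - |A| + 1, i.e. 13 ≤ |A - A| ≤ 43.
Note: 0 ∈ A - A always (from a - a). The set is symmetric: if d ∈ A - A then -d ∈ A - A.
Enumerate nonzero differences d = a - a' with a > a' (then include -d):
Positive differences: {1, 2, 3, 4, 5, 6, 7, 8, 9, 10, 11, 12, 13}
Full difference set: {0} ∪ (positive diffs) ∪ (negative diffs).
|A - A| = 1 + 2·13 = 27 (matches direct enumeration: 27).

|A - A| = 27


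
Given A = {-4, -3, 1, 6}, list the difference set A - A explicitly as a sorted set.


A - A = {a - a' : a, a' ∈ A}.
Compute a - a' for each ordered pair (a, a'):
a = -4: -4--4=0, -4--3=-1, -4-1=-5, -4-6=-10
a = -3: -3--4=1, -3--3=0, -3-1=-4, -3-6=-9
a = 1: 1--4=5, 1--3=4, 1-1=0, 1-6=-5
a = 6: 6--4=10, 6--3=9, 6-1=5, 6-6=0
Collecting distinct values (and noting 0 appears from a-a):
A - A = {-10, -9, -5, -4, -1, 0, 1, 4, 5, 9, 10}
|A - A| = 11

A - A = {-10, -9, -5, -4, -1, 0, 1, 4, 5, 9, 10}


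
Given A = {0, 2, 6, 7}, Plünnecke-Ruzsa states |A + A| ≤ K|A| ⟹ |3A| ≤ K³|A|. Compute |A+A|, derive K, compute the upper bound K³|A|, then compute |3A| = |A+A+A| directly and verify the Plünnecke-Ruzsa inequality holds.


|A| = 4.
Step 1: Compute A + A by enumerating all 16 pairs.
A + A = {0, 2, 4, 6, 7, 8, 9, 12, 13, 14}, so |A + A| = 10.
Step 2: Doubling constant K = |A + A|/|A| = 10/4 = 10/4 ≈ 2.5000.
Step 3: Plünnecke-Ruzsa gives |3A| ≤ K³·|A| = (2.5000)³ · 4 ≈ 62.5000.
Step 4: Compute 3A = A + A + A directly by enumerating all triples (a,b,c) ∈ A³; |3A| = 18.
Step 5: Check 18 ≤ 62.5000? Yes ✓.

K = 10/4, Plünnecke-Ruzsa bound K³|A| ≈ 62.5000, |3A| = 18, inequality holds.


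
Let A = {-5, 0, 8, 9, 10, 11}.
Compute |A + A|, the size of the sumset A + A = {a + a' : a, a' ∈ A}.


A + A = {a + a' : a, a' ∈ A}; |A| = 6.
General bounds: 2|A| - 1 ≤ |A + A| ≤ |A|(|A|+1)/2, i.e. 11 ≤ |A + A| ≤ 21.
Lower bound 2|A|-1 is attained iff A is an arithmetic progression.
Enumerate sums a + a' for a ≤ a' (symmetric, so this suffices):
a = -5: -5+-5=-10, -5+0=-5, -5+8=3, -5+9=4, -5+10=5, -5+11=6
a = 0: 0+0=0, 0+8=8, 0+9=9, 0+10=10, 0+11=11
a = 8: 8+8=16, 8+9=17, 8+10=18, 8+11=19
a = 9: 9+9=18, 9+10=19, 9+11=20
a = 10: 10+10=20, 10+11=21
a = 11: 11+11=22
Distinct sums: {-10, -5, 0, 3, 4, 5, 6, 8, 9, 10, 11, 16, 17, 18, 19, 20, 21, 22}
|A + A| = 18

|A + A| = 18


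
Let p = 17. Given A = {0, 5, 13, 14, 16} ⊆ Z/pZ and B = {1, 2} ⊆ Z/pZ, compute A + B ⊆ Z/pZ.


Work in Z/17Z: reduce every sum a + b modulo 17.
Enumerate all 10 pairs:
a = 0: 0+1=1, 0+2=2
a = 5: 5+1=6, 5+2=7
a = 13: 13+1=14, 13+2=15
a = 14: 14+1=15, 14+2=16
a = 16: 16+1=0, 16+2=1
Distinct residues collected: {0, 1, 2, 6, 7, 14, 15, 16}
|A + B| = 8 (out of 17 total residues).

A + B = {0, 1, 2, 6, 7, 14, 15, 16}


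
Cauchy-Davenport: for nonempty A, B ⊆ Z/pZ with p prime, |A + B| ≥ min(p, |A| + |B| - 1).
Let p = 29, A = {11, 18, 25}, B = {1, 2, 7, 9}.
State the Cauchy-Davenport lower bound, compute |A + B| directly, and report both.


Cauchy-Davenport: |A + B| ≥ min(p, |A| + |B| - 1) for A, B nonempty in Z/pZ.
|A| = 3, |B| = 4, p = 29.
CD lower bound = min(29, 3 + 4 - 1) = min(29, 6) = 6.
Compute A + B mod 29 directly:
a = 11: 11+1=12, 11+2=13, 11+7=18, 11+9=20
a = 18: 18+1=19, 18+2=20, 18+7=25, 18+9=27
a = 25: 25+1=26, 25+2=27, 25+7=3, 25+9=5
A + B = {3, 5, 12, 13, 18, 19, 20, 25, 26, 27}, so |A + B| = 10.
Verify: 10 ≥ 6? Yes ✓.

CD lower bound = 6, actual |A + B| = 10.


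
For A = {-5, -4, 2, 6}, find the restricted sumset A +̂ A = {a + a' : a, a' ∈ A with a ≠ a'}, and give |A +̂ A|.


Restricted sumset: A +̂ A = {a + a' : a ∈ A, a' ∈ A, a ≠ a'}.
Equivalently, take A + A and drop any sum 2a that is achievable ONLY as a + a for a ∈ A (i.e. sums representable only with equal summands).
Enumerate pairs (a, a') with a < a' (symmetric, so each unordered pair gives one sum; this covers all a ≠ a'):
  -5 + -4 = -9
  -5 + 2 = -3
  -5 + 6 = 1
  -4 + 2 = -2
  -4 + 6 = 2
  2 + 6 = 8
Collected distinct sums: {-9, -3, -2, 1, 2, 8}
|A +̂ A| = 6
(Reference bound: |A +̂ A| ≥ 2|A| - 3 for |A| ≥ 2, with |A| = 4 giving ≥ 5.)

|A +̂ A| = 6


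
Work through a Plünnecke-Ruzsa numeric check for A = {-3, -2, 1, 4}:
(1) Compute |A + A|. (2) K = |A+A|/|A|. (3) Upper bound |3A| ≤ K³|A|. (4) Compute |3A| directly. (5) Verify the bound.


|A| = 4.
Step 1: Compute A + A by enumerating all 16 pairs.
A + A = {-6, -5, -4, -2, -1, 1, 2, 5, 8}, so |A + A| = 9.
Step 2: Doubling constant K = |A + A|/|A| = 9/4 = 9/4 ≈ 2.2500.
Step 3: Plünnecke-Ruzsa gives |3A| ≤ K³·|A| = (2.2500)³ · 4 ≈ 45.5625.
Step 4: Compute 3A = A + A + A directly by enumerating all triples (a,b,c) ∈ A³; |3A| = 16.
Step 5: Check 16 ≤ 45.5625? Yes ✓.

K = 9/4, Plünnecke-Ruzsa bound K³|A| ≈ 45.5625, |3A| = 16, inequality holds.


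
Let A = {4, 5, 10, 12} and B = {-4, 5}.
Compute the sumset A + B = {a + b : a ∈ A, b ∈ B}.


A + B = {a + b : a ∈ A, b ∈ B}.
Enumerate all |A|·|B| = 4·2 = 8 pairs (a, b) and collect distinct sums.
a = 4: 4+-4=0, 4+5=9
a = 5: 5+-4=1, 5+5=10
a = 10: 10+-4=6, 10+5=15
a = 12: 12+-4=8, 12+5=17
Collecting distinct sums: A + B = {0, 1, 6, 8, 9, 10, 15, 17}
|A + B| = 8

A + B = {0, 1, 6, 8, 9, 10, 15, 17}


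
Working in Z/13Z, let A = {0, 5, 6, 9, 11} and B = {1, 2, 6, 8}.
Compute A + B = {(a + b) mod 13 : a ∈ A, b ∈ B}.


Work in Z/13Z: reduce every sum a + b modulo 13.
Enumerate all 20 pairs:
a = 0: 0+1=1, 0+2=2, 0+6=6, 0+8=8
a = 5: 5+1=6, 5+2=7, 5+6=11, 5+8=0
a = 6: 6+1=7, 6+2=8, 6+6=12, 6+8=1
a = 9: 9+1=10, 9+2=11, 9+6=2, 9+8=4
a = 11: 11+1=12, 11+2=0, 11+6=4, 11+8=6
Distinct residues collected: {0, 1, 2, 4, 6, 7, 8, 10, 11, 12}
|A + B| = 10 (out of 13 total residues).

A + B = {0, 1, 2, 4, 6, 7, 8, 10, 11, 12}


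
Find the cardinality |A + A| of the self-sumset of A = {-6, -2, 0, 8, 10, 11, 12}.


A + A = {a + a' : a, a' ∈ A}; |A| = 7.
General bounds: 2|A| - 1 ≤ |A + A| ≤ |A|(|A|+1)/2, i.e. 13 ≤ |A + A| ≤ 28.
Lower bound 2|A|-1 is attained iff A is an arithmetic progression.
Enumerate sums a + a' for a ≤ a' (symmetric, so this suffices):
a = -6: -6+-6=-12, -6+-2=-8, -6+0=-6, -6+8=2, -6+10=4, -6+11=5, -6+12=6
a = -2: -2+-2=-4, -2+0=-2, -2+8=6, -2+10=8, -2+11=9, -2+12=10
a = 0: 0+0=0, 0+8=8, 0+10=10, 0+11=11, 0+12=12
a = 8: 8+8=16, 8+10=18, 8+11=19, 8+12=20
a = 10: 10+10=20, 10+11=21, 10+12=22
a = 11: 11+11=22, 11+12=23
a = 12: 12+12=24
Distinct sums: {-12, -8, -6, -4, -2, 0, 2, 4, 5, 6, 8, 9, 10, 11, 12, 16, 18, 19, 20, 21, 22, 23, 24}
|A + A| = 23

|A + A| = 23


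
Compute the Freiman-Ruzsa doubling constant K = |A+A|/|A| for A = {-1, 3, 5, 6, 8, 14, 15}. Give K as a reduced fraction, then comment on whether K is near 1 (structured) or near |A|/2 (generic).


|A| = 7.
Compute A + A by enumerating all 49 pairs.
A + A = {-2, 2, 4, 5, 6, 7, 8, 9, 10, 11, 12, 13, 14, 16, 17, 18, 19, 20, 21, 22, 23, 28, 29, 30}, so |A + A| = 24.
K = |A + A| / |A| = 24/7 (already in lowest terms) ≈ 3.4286.
Reference: AP of size 7 gives K = 13/7 ≈ 1.8571; a fully generic set of size 7 gives K ≈ 4.0000.

|A| = 7, |A + A| = 24, K = 24/7.


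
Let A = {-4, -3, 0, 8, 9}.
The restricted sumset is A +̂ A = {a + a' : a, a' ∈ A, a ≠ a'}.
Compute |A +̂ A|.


Restricted sumset: A +̂ A = {a + a' : a ∈ A, a' ∈ A, a ≠ a'}.
Equivalently, take A + A and drop any sum 2a that is achievable ONLY as a + a for a ∈ A (i.e. sums representable only with equal summands).
Enumerate pairs (a, a') with a < a' (symmetric, so each unordered pair gives one sum; this covers all a ≠ a'):
  -4 + -3 = -7
  -4 + 0 = -4
  -4 + 8 = 4
  -4 + 9 = 5
  -3 + 0 = -3
  -3 + 8 = 5
  -3 + 9 = 6
  0 + 8 = 8
  0 + 9 = 9
  8 + 9 = 17
Collected distinct sums: {-7, -4, -3, 4, 5, 6, 8, 9, 17}
|A +̂ A| = 9
(Reference bound: |A +̂ A| ≥ 2|A| - 3 for |A| ≥ 2, with |A| = 5 giving ≥ 7.)

|A +̂ A| = 9


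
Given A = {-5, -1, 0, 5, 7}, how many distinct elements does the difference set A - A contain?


A - A = {a - a' : a, a' ∈ A}; |A| = 5.
Bounds: 2|A|-1 ≤ |A - A| ≤ |A|² - |A| + 1, i.e. 9 ≤ |A - A| ≤ 21.
Note: 0 ∈ A - A always (from a - a). The set is symmetric: if d ∈ A - A then -d ∈ A - A.
Enumerate nonzero differences d = a - a' with a > a' (then include -d):
Positive differences: {1, 2, 4, 5, 6, 7, 8, 10, 12}
Full difference set: {0} ∪ (positive diffs) ∪ (negative diffs).
|A - A| = 1 + 2·9 = 19 (matches direct enumeration: 19).

|A - A| = 19


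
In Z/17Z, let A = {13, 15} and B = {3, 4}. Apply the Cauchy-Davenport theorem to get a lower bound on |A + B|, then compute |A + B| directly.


Cauchy-Davenport: |A + B| ≥ min(p, |A| + |B| - 1) for A, B nonempty in Z/pZ.
|A| = 2, |B| = 2, p = 17.
CD lower bound = min(17, 2 + 2 - 1) = min(17, 3) = 3.
Compute A + B mod 17 directly:
a = 13: 13+3=16, 13+4=0
a = 15: 15+3=1, 15+4=2
A + B = {0, 1, 2, 16}, so |A + B| = 4.
Verify: 4 ≥ 3? Yes ✓.

CD lower bound = 3, actual |A + B| = 4.


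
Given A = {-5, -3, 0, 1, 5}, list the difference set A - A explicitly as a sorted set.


A - A = {a - a' : a, a' ∈ A}.
Compute a - a' for each ordered pair (a, a'):
a = -5: -5--5=0, -5--3=-2, -5-0=-5, -5-1=-6, -5-5=-10
a = -3: -3--5=2, -3--3=0, -3-0=-3, -3-1=-4, -3-5=-8
a = 0: 0--5=5, 0--3=3, 0-0=0, 0-1=-1, 0-5=-5
a = 1: 1--5=6, 1--3=4, 1-0=1, 1-1=0, 1-5=-4
a = 5: 5--5=10, 5--3=8, 5-0=5, 5-1=4, 5-5=0
Collecting distinct values (and noting 0 appears from a-a):
A - A = {-10, -8, -6, -5, -4, -3, -2, -1, 0, 1, 2, 3, 4, 5, 6, 8, 10}
|A - A| = 17

A - A = {-10, -8, -6, -5, -4, -3, -2, -1, 0, 1, 2, 3, 4, 5, 6, 8, 10}


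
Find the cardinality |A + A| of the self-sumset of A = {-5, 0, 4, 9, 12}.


A + A = {a + a' : a, a' ∈ A}; |A| = 5.
General bounds: 2|A| - 1 ≤ |A + A| ≤ |A|(|A|+1)/2, i.e. 9 ≤ |A + A| ≤ 15.
Lower bound 2|A|-1 is attained iff A is an arithmetic progression.
Enumerate sums a + a' for a ≤ a' (symmetric, so this suffices):
a = -5: -5+-5=-10, -5+0=-5, -5+4=-1, -5+9=4, -5+12=7
a = 0: 0+0=0, 0+4=4, 0+9=9, 0+12=12
a = 4: 4+4=8, 4+9=13, 4+12=16
a = 9: 9+9=18, 9+12=21
a = 12: 12+12=24
Distinct sums: {-10, -5, -1, 0, 4, 7, 8, 9, 12, 13, 16, 18, 21, 24}
|A + A| = 14

|A + A| = 14


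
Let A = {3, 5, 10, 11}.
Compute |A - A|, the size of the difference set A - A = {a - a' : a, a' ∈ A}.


A - A = {a - a' : a, a' ∈ A}; |A| = 4.
Bounds: 2|A|-1 ≤ |A - A| ≤ |A|² - |A| + 1, i.e. 7 ≤ |A - A| ≤ 13.
Note: 0 ∈ A - A always (from a - a). The set is symmetric: if d ∈ A - A then -d ∈ A - A.
Enumerate nonzero differences d = a - a' with a > a' (then include -d):
Positive differences: {1, 2, 5, 6, 7, 8}
Full difference set: {0} ∪ (positive diffs) ∪ (negative diffs).
|A - A| = 1 + 2·6 = 13 (matches direct enumeration: 13).

|A - A| = 13


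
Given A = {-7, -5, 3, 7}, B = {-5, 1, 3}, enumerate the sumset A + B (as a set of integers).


A + B = {a + b : a ∈ A, b ∈ B}.
Enumerate all |A|·|B| = 4·3 = 12 pairs (a, b) and collect distinct sums.
a = -7: -7+-5=-12, -7+1=-6, -7+3=-4
a = -5: -5+-5=-10, -5+1=-4, -5+3=-2
a = 3: 3+-5=-2, 3+1=4, 3+3=6
a = 7: 7+-5=2, 7+1=8, 7+3=10
Collecting distinct sums: A + B = {-12, -10, -6, -4, -2, 2, 4, 6, 8, 10}
|A + B| = 10

A + B = {-12, -10, -6, -4, -2, 2, 4, 6, 8, 10}


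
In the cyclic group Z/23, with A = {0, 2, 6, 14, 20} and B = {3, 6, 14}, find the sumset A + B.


Work in Z/23Z: reduce every sum a + b modulo 23.
Enumerate all 15 pairs:
a = 0: 0+3=3, 0+6=6, 0+14=14
a = 2: 2+3=5, 2+6=8, 2+14=16
a = 6: 6+3=9, 6+6=12, 6+14=20
a = 14: 14+3=17, 14+6=20, 14+14=5
a = 20: 20+3=0, 20+6=3, 20+14=11
Distinct residues collected: {0, 3, 5, 6, 8, 9, 11, 12, 14, 16, 17, 20}
|A + B| = 12 (out of 23 total residues).

A + B = {0, 3, 5, 6, 8, 9, 11, 12, 14, 16, 17, 20}


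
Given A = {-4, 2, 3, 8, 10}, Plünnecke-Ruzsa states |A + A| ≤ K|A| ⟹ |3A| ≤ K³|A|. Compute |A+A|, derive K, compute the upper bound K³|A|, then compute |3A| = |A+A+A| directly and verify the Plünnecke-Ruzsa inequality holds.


|A| = 5.
Step 1: Compute A + A by enumerating all 25 pairs.
A + A = {-8, -2, -1, 4, 5, 6, 10, 11, 12, 13, 16, 18, 20}, so |A + A| = 13.
Step 2: Doubling constant K = |A + A|/|A| = 13/5 = 13/5 ≈ 2.6000.
Step 3: Plünnecke-Ruzsa gives |3A| ≤ K³·|A| = (2.6000)³ · 5 ≈ 87.8800.
Step 4: Compute 3A = A + A + A directly by enumerating all triples (a,b,c) ∈ A³; |3A| = 25.
Step 5: Check 25 ≤ 87.8800? Yes ✓.

K = 13/5, Plünnecke-Ruzsa bound K³|A| ≈ 87.8800, |3A| = 25, inequality holds.


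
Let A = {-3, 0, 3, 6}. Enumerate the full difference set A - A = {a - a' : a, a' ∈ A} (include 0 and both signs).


A - A = {a - a' : a, a' ∈ A}.
Compute a - a' for each ordered pair (a, a'):
a = -3: -3--3=0, -3-0=-3, -3-3=-6, -3-6=-9
a = 0: 0--3=3, 0-0=0, 0-3=-3, 0-6=-6
a = 3: 3--3=6, 3-0=3, 3-3=0, 3-6=-3
a = 6: 6--3=9, 6-0=6, 6-3=3, 6-6=0
Collecting distinct values (and noting 0 appears from a-a):
A - A = {-9, -6, -3, 0, 3, 6, 9}
|A - A| = 7

A - A = {-9, -6, -3, 0, 3, 6, 9}


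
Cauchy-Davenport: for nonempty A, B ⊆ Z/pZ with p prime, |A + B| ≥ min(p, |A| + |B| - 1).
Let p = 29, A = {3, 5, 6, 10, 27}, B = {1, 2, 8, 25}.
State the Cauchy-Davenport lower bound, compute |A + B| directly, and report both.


Cauchy-Davenport: |A + B| ≥ min(p, |A| + |B| - 1) for A, B nonempty in Z/pZ.
|A| = 5, |B| = 4, p = 29.
CD lower bound = min(29, 5 + 4 - 1) = min(29, 8) = 8.
Compute A + B mod 29 directly:
a = 3: 3+1=4, 3+2=5, 3+8=11, 3+25=28
a = 5: 5+1=6, 5+2=7, 5+8=13, 5+25=1
a = 6: 6+1=7, 6+2=8, 6+8=14, 6+25=2
a = 10: 10+1=11, 10+2=12, 10+8=18, 10+25=6
a = 27: 27+1=28, 27+2=0, 27+8=6, 27+25=23
A + B = {0, 1, 2, 4, 5, 6, 7, 8, 11, 12, 13, 14, 18, 23, 28}, so |A + B| = 15.
Verify: 15 ≥ 8? Yes ✓.

CD lower bound = 8, actual |A + B| = 15.


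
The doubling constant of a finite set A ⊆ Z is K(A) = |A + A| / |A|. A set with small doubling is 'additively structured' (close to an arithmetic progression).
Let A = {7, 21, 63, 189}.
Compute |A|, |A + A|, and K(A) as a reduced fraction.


|A| = 4.
Compute A + A by enumerating all 16 pairs.
A + A = {14, 28, 42, 70, 84, 126, 196, 210, 252, 378}, so |A + A| = 10.
K = |A + A| / |A| = 10/4 = 5/2 ≈ 2.5000.
Reference: AP of size 4 gives K = 7/4 ≈ 1.7500; a fully generic set of size 4 gives K ≈ 2.5000.

|A| = 4, |A + A| = 10, K = 10/4 = 5/2.


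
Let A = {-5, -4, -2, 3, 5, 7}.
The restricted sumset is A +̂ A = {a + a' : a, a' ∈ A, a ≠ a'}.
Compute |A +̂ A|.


Restricted sumset: A +̂ A = {a + a' : a ∈ A, a' ∈ A, a ≠ a'}.
Equivalently, take A + A and drop any sum 2a that is achievable ONLY as a + a for a ∈ A (i.e. sums representable only with equal summands).
Enumerate pairs (a, a') with a < a' (symmetric, so each unordered pair gives one sum; this covers all a ≠ a'):
  -5 + -4 = -9
  -5 + -2 = -7
  -5 + 3 = -2
  -5 + 5 = 0
  -5 + 7 = 2
  -4 + -2 = -6
  -4 + 3 = -1
  -4 + 5 = 1
  -4 + 7 = 3
  -2 + 3 = 1
  -2 + 5 = 3
  -2 + 7 = 5
  3 + 5 = 8
  3 + 7 = 10
  5 + 7 = 12
Collected distinct sums: {-9, -7, -6, -2, -1, 0, 1, 2, 3, 5, 8, 10, 12}
|A +̂ A| = 13
(Reference bound: |A +̂ A| ≥ 2|A| - 3 for |A| ≥ 2, with |A| = 6 giving ≥ 9.)

|A +̂ A| = 13


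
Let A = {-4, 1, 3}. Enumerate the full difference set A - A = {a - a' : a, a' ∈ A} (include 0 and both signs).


A - A = {a - a' : a, a' ∈ A}.
Compute a - a' for each ordered pair (a, a'):
a = -4: -4--4=0, -4-1=-5, -4-3=-7
a = 1: 1--4=5, 1-1=0, 1-3=-2
a = 3: 3--4=7, 3-1=2, 3-3=0
Collecting distinct values (and noting 0 appears from a-a):
A - A = {-7, -5, -2, 0, 2, 5, 7}
|A - A| = 7

A - A = {-7, -5, -2, 0, 2, 5, 7}


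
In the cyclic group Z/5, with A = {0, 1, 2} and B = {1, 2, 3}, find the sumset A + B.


Work in Z/5Z: reduce every sum a + b modulo 5.
Enumerate all 9 pairs:
a = 0: 0+1=1, 0+2=2, 0+3=3
a = 1: 1+1=2, 1+2=3, 1+3=4
a = 2: 2+1=3, 2+2=4, 2+3=0
Distinct residues collected: {0, 1, 2, 3, 4}
|A + B| = 5 (out of 5 total residues).

A + B = {0, 1, 2, 3, 4}


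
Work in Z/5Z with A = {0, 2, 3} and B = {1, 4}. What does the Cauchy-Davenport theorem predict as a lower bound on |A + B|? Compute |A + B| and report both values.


Cauchy-Davenport: |A + B| ≥ min(p, |A| + |B| - 1) for A, B nonempty in Z/pZ.
|A| = 3, |B| = 2, p = 5.
CD lower bound = min(5, 3 + 2 - 1) = min(5, 4) = 4.
Compute A + B mod 5 directly:
a = 0: 0+1=1, 0+4=4
a = 2: 2+1=3, 2+4=1
a = 3: 3+1=4, 3+4=2
A + B = {1, 2, 3, 4}, so |A + B| = 4.
Verify: 4 ≥ 4? Yes ✓.

CD lower bound = 4, actual |A + B| = 4.


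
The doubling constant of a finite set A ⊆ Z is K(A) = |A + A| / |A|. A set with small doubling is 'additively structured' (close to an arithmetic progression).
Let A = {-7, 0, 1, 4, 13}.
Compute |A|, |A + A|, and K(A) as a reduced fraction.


|A| = 5.
Compute A + A by enumerating all 25 pairs.
A + A = {-14, -7, -6, -3, 0, 1, 2, 4, 5, 6, 8, 13, 14, 17, 26}, so |A + A| = 15.
K = |A + A| / |A| = 15/5 = 3/1 ≈ 3.0000.
Reference: AP of size 5 gives K = 9/5 ≈ 1.8000; a fully generic set of size 5 gives K ≈ 3.0000.

|A| = 5, |A + A| = 15, K = 15/5 = 3/1.


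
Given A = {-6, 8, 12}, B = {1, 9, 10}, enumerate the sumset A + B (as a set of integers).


A + B = {a + b : a ∈ A, b ∈ B}.
Enumerate all |A|·|B| = 3·3 = 9 pairs (a, b) and collect distinct sums.
a = -6: -6+1=-5, -6+9=3, -6+10=4
a = 8: 8+1=9, 8+9=17, 8+10=18
a = 12: 12+1=13, 12+9=21, 12+10=22
Collecting distinct sums: A + B = {-5, 3, 4, 9, 13, 17, 18, 21, 22}
|A + B| = 9

A + B = {-5, 3, 4, 9, 13, 17, 18, 21, 22}
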